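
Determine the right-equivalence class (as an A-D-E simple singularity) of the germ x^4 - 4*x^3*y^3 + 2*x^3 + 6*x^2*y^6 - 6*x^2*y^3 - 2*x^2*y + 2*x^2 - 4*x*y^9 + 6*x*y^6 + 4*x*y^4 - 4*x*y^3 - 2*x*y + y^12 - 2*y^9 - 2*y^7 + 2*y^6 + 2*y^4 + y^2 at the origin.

The Hessian of f at 0 has rank 2. Corank 0: nondegenerate Morse point, so A_1.

A1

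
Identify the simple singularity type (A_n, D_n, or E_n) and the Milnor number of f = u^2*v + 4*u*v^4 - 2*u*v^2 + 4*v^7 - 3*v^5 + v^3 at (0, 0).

The Hessian of f at 0 has rank 0. Corank 2; j^3 = v*(u - v)^2 has shape L^2 M (L != M), so D-series; mu = 6 gives D_6.

Type D6, Milnor number mu = 6.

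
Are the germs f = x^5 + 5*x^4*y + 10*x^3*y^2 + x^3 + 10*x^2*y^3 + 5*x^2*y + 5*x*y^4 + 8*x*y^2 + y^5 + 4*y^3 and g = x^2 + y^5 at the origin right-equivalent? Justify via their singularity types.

No.

The Hessian of f at 0 has rank 0. Corank 2; j^3 = (x + y)*(x + 2*y)^2 has shape L^2 M (L != M), so D-series; mu = 6 gives D_6. The Hessian of g at 0 has rank 1. Corank 1: A-series; mu = 4 gives A_4. f is D_6 but g is A_4, hence not right-equivalent.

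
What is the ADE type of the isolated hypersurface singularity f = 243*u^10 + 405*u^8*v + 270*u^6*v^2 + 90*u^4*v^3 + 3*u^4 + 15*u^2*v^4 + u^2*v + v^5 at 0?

The Hessian of f at 0 is [[0, 0], [0, 0]] with rank 0, so corank 2. A Groebner basis of the Jacobian ideal J(f) in C{u,v} is {u^2/5 + v^4, u^3, u*v}; counting standard monomials gives mu = 6. Corank 2; j^3 = u^2*v has shape L^2 M (L != M), so D-series; mu = 6 gives D_6.

D_{6}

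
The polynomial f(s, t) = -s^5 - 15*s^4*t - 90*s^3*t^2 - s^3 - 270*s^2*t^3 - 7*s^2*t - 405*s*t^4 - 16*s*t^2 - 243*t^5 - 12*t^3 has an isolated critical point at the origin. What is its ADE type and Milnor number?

Type D_6, Milnor number mu = 6.

The Hessian of f at 0 has rank 0. Corank 2; j^3 = -(s + 2*t)^2*(s + 3*t) has shape L^2 M (L != M), so D-series; mu = 6 gives D_6.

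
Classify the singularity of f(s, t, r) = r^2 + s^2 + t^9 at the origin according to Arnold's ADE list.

The Hessian of f at 0 has rank 2. Corank 1: A-series; mu = 8 gives A_8.

A_{8}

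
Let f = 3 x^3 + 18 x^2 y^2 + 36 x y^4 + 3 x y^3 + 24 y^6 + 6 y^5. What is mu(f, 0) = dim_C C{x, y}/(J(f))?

7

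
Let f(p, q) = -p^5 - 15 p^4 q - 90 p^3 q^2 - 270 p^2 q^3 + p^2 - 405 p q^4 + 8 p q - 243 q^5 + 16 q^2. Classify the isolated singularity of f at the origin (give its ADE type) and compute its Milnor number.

Type A4, Milnor number mu = 4.

The Hessian of f at 0 is [[2, 8], [8, 32]] with rank 1, so corank 1. A Groebner basis of the Jacobian ideal J(f) in C{p,q} is {q^4, p + 4*q}; counting standard monomials gives mu = 4. Corank 1: A-series; mu = 4 gives A_4.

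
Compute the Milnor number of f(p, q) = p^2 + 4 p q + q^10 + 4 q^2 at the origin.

9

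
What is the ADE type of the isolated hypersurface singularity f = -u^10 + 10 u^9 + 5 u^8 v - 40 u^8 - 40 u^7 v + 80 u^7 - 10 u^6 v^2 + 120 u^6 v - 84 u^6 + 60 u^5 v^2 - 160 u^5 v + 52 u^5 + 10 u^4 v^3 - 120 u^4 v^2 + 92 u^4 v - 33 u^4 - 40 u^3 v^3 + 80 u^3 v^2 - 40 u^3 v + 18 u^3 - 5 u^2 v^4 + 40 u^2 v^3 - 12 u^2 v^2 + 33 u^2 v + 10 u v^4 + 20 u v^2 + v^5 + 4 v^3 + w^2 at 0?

The Hessian of f at 0 is [[0, 0, 0], [0, 0, 0], [0, 0, 2]] with rank 1, so corank 2. A Groebner basis of the Jacobian ideal J(f) in C{u,v,w} is {u^3 - 66*u^2/59 - 29*u*v/59 + 10*v^2/59, u^2*v - 45*u^2/59 - 297*u*v/118 - 79*v^2/59, 567*u^2/118 + u*v^2 + 2043*u*v/236 + 429*v^2/118, -2997*u^2/236 - 9585*u*v/472 + v^3 - 1863*v^2/236, w}; counting standard monomials gives mu = 6. Corank 2; j^3 = (2*u + v)*(3*u + 2*v)^2 has shape L^2 M (L != M), so D-series; mu = 6 gives D_6.

D6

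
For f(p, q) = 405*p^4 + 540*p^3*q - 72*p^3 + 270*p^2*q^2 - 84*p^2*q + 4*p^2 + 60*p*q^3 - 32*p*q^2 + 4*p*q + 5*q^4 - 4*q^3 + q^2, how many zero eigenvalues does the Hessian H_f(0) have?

The Hessian at 0 is [[8, 4], [4, 2]] of rank 1; hence corank 1.

1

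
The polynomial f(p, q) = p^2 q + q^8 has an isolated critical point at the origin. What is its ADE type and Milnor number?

The Hessian of f at 0 has rank 0. Corank 2; j^3 = p^2*q has shape L^2 M (L != M), so D-series; mu = 9 gives D_9.

Type D_9, Milnor number mu = 9.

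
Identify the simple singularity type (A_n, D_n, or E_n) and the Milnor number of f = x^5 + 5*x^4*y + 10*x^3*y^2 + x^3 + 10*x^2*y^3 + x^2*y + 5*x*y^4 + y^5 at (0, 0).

Type D_{6}, Milnor number mu = 6.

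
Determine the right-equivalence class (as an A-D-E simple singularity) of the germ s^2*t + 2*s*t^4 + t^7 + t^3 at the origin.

D_{4}

The Hessian of f at 0 has rank 0. Corank 2; j^3 = t*(s^2 + t^2) splits into three distinct lines over C (the quadratic factor has nonzero discriminant), so D_4.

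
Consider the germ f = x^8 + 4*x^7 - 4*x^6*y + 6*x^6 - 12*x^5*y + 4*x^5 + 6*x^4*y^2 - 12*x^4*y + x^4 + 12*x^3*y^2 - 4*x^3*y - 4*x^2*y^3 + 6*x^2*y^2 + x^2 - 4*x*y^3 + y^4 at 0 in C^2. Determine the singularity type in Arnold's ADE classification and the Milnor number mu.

Type A_3, Milnor number mu = 3.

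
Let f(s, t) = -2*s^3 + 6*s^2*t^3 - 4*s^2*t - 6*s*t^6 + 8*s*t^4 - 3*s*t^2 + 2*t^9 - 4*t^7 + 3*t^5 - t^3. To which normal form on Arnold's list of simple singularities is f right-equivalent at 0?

D_{4}

The Hessian of f at 0 has rank 0. Corank 2; j^3 = -(s + t)*(2*s^2 + 2*s*t + t^2) splits into three distinct lines over C (the quadratic factor has nonzero discriminant), so D_4.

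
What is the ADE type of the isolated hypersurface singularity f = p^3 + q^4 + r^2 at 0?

E_6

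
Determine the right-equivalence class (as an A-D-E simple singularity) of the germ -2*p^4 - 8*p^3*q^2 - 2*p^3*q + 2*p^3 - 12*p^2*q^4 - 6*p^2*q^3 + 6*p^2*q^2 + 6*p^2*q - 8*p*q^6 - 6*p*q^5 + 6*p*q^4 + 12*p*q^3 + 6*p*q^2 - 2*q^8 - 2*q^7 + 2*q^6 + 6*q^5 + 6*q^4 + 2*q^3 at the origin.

The Hessian of f at 0 has rank 0. Corank 2; j^3 = 2*(p + q)^3 is a perfect cube, so E-series; the 4-jet and mu = 7 give E_7.

E_7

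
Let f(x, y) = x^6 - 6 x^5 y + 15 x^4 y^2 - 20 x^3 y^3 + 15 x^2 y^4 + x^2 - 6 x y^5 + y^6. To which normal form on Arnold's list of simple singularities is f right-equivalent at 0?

A_5

The Hessian of f at 0 is [[2, 0], [0, 0]] with rank 1, so corank 1. A Groebner basis of the Jacobian ideal J(f) in C{x,y} is {y^5, x}; counting standard monomials gives mu = 5. Corank 1: A-series; mu = 5 gives A_5.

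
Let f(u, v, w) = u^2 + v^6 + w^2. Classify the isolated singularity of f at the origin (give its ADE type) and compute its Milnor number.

The Hessian of f at 0 is [[2, 0, 0], [0, 0, 0], [0, 0, 2]] with rank 2, so corank 1. A Groebner basis of the Jacobian ideal J(f) in C{u,v,w} is {v^5, u, w}; counting standard monomials gives mu = 5. Corank 1: A-series; mu = 5 gives A_5.

Type A5, Milnor number mu = 5.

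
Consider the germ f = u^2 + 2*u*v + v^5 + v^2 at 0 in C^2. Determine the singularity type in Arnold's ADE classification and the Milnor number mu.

Type A_4, Milnor number mu = 4.

The Hessian of f at 0 has rank 1. Corank 1: A-series; mu = 4 gives A_4.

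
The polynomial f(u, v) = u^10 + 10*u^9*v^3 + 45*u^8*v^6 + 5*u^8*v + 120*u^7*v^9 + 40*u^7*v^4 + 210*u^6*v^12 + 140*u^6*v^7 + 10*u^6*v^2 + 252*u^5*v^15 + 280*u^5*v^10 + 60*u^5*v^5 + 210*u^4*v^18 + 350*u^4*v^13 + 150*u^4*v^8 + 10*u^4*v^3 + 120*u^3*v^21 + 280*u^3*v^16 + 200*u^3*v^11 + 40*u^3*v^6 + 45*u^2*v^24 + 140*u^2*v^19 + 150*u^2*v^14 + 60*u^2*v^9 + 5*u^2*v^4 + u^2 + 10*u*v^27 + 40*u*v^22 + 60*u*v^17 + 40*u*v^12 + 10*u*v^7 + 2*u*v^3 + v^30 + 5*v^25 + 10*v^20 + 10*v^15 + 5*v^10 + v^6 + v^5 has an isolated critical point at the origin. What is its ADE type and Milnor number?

Type A4, Milnor number mu = 4.

The Hessian of f at 0 has rank 1. Corank 1: A-series; mu = 4 gives A_4.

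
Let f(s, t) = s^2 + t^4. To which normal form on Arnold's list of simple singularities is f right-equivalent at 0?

A3

The Hessian of f at 0 has rank 1. Corank 1: A-series; mu = 3 gives A_3.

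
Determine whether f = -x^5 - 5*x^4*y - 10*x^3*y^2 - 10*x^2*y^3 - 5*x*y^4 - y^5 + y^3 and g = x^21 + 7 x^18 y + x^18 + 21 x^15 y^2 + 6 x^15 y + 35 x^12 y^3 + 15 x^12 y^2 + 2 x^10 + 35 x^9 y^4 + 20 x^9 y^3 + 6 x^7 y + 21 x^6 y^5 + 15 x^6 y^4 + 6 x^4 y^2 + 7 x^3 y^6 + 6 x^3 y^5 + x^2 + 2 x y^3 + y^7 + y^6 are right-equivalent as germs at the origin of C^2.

The Hessian of f at 0 has rank 0. Corank 2; j^3 = y^3 is a perfect cube, so E-series; the 5-jet and mu = 8 give E_8. The Hessian of g at 0 has rank 1. Corank 1: A-series; mu = 6 gives A_6. f is E_8 but g is A_6, hence not right-equivalent.

No.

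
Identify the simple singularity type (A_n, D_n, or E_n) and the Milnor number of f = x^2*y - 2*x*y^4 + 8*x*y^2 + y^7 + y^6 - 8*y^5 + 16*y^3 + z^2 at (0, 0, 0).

The Hessian of f at 0 has rank 1. Corank 2; j^3 = y*(x + 4*y)^2 has shape L^2 M (L != M), so D-series; mu = 7 gives D_7.

Type D7, Milnor number mu = 7.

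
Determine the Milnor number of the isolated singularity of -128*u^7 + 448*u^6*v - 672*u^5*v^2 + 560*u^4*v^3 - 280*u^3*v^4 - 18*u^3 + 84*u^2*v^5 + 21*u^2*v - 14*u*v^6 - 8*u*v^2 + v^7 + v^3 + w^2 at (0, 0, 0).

8

The Hessian of f at 0 is [[0, 0, 0], [0, 0, 0], [0, 0, 2]] with rank 1, so corank 2. A Groebner basis of the Jacobian ideal J(f) in C{u,v,w} is {2187*u*v/14 + v^6 - 729*v^2/14, u*v^2 - v^3/3, u^2 - 5*u*v/6 + v^2/6, w}; counting standard monomials gives mu = 8. Corank 2; j^3 = -(2*u - v)*(3*u - v)^2 has shape L^2 M (L != M), so D-series; mu = 8 gives D_8.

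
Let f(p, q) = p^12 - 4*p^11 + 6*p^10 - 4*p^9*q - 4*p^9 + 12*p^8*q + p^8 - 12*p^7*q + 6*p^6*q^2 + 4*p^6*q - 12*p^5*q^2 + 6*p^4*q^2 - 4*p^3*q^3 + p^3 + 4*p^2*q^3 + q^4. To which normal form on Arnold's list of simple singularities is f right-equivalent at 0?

E6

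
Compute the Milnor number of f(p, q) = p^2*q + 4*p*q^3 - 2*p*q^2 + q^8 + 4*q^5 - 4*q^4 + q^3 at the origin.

9

The Hessian of f at 0 is [[0, 0], [0, 0]] with rank 0, so corank 2. A Groebner basis of the Jacobian ideal J(f) in C{p,q} is {p^4 + 3*p^3 - 7*p^2*q - 4*p^2 - 5*p*q^2/2 + 19*p*q/4 - 3*q^2/4, p^3*q + 3*p^3/2 - 3*p^2*q - p^2 + 5*p*q/4 - q^2/4, p^3/2 + p^2*q^2 - p^2*q/2, p*q/2 + q^3 - q^2/2}; counting standard monomials gives mu = 9. Corank 2; j^3 = q*(p - q)^2 has shape L^2 M (L != M), so D-series; mu = 9 gives D_9.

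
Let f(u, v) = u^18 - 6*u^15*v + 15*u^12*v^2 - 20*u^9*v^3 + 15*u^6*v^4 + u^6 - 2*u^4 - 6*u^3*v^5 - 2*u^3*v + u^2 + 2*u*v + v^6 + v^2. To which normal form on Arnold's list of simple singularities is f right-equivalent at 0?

The Hessian of f at 0 has rank 1. Corank 1: A-series; mu = 5 gives A_5.

A_{5}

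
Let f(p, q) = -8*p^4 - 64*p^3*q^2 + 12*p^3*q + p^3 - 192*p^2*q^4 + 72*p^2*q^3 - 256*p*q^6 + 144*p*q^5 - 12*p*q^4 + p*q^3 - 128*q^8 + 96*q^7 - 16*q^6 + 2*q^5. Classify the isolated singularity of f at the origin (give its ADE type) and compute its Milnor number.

Type E_7, Milnor number mu = 7.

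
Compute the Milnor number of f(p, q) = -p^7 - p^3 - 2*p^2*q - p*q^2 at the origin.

8

The Hessian of f at 0 has rank 0. Corank 2; j^3 = -p*(p + q)^2 has shape L^2 M (L != M), so D-series; mu = 8 gives D_8.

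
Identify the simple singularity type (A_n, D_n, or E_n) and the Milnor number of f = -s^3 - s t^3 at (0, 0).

Type E7, Milnor number mu = 7.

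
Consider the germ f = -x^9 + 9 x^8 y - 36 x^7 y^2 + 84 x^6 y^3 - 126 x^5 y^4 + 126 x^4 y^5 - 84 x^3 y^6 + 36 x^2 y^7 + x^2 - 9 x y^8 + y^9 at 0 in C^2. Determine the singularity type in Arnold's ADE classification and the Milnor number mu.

Type A8, Milnor number mu = 8.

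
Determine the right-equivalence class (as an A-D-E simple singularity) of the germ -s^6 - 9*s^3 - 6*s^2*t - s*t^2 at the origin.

The Hessian of f at 0 is [[0, 0], [0, 0]] with rank 0, so corank 2. A Groebner basis of the Jacobian ideal J(f) in C{s,t} is {-243*s*t/2 + t^5 - 81*t^2/2, s*t^2 + t^3/3, s^2 + s*t/3}; counting standard monomials gives mu = 7. Corank 2; j^3 = -s*(3*s + t)^2 has shape L^2 M (L != M), so D-series; mu = 7 gives D_7.

D7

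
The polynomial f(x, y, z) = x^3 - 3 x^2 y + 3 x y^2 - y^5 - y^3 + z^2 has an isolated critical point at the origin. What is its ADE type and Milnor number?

Type E8, Milnor number mu = 8.

The Hessian of f at 0 has rank 1. Corank 2; j^3 = (x - y)^3 is a perfect cube, so E-series; the 5-jet and mu = 8 give E_8.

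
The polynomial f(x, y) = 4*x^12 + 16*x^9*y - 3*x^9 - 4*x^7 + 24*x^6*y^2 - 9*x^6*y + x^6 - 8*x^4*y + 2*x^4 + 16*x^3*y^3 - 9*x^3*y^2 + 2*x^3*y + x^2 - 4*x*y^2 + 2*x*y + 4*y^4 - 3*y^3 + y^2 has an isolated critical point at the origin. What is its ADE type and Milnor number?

Type A2, Milnor number mu = 2.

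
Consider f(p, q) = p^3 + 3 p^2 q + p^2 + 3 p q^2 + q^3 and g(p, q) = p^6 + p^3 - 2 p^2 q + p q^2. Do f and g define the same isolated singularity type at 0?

The Hessian of f at 0 is [[2, 0], [0, 0]] with rank 1, so corank 1. A Groebner basis of the Jacobian ideal J(f) in C{p,q} is {q^2, p}; counting standard monomials gives mu = 2. Corank 1: A-series; mu = 2 gives A_2. The Hessian of g at 0 is [[0, 0], [0, 0]] with rank 0, so corank 2. A Groebner basis of the Jacobian ideal J(g) in C{p,q} is {-p*q/6 + q^5 + q^2/6, p*q^2 - q^3, p^2 - p*q}; counting standard monomials gives mu = 7. Corank 2; j^3 = p*(p - q)^2 has shape L^2 M (L != M), so D-series; mu = 7 gives D_7. f is A_2 but g is D_7, hence not right-equivalent.

No.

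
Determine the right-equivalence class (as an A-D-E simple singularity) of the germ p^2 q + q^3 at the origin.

The Hessian of f at 0 is [[0, 0], [0, 0]] with rank 0, so corank 2. A Groebner basis of the Jacobian ideal J(f) in C{p,q} is {q^3, p^2 + 3*q^2, p*q}; counting standard monomials gives mu = 4. Corank 2; j^3 = q*(p^2 + q^2) splits into three distinct lines over C (the quadratic factor has nonzero discriminant), so D_4.

D_4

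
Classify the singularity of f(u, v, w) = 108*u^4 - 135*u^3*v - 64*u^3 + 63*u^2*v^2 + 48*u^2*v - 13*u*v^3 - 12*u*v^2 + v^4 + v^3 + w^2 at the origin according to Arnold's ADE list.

E_7

The Hessian of f at 0 has rank 1. Corank 2; j^3 = -(4*u - v)^3 is a perfect cube, so E-series; the 4-jet and mu = 7 give E_7.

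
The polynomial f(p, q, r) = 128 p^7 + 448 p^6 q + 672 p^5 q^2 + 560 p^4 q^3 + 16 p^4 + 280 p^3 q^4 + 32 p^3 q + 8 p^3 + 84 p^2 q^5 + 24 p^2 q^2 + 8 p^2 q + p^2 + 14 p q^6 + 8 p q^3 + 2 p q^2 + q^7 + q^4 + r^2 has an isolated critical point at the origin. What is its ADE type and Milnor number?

The Hessian of f at 0 has rank 2. Corank 1: A-series; mu = 6 gives A_6.

Type A_{6}, Milnor number mu = 6.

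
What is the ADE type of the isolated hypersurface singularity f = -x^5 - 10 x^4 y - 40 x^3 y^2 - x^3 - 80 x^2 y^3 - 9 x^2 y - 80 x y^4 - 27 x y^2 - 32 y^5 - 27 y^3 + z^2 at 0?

E8

The Hessian of f at 0 has rank 1. Corank 2; j^3 = -(x + 3*y)^3 is a perfect cube, so E-series; the 5-jet and mu = 8 give E_8.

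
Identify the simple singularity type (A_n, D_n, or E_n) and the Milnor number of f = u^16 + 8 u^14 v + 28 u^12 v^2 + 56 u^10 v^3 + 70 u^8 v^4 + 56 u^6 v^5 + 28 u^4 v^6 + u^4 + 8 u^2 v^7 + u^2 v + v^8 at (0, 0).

Type D_{9}, Milnor number mu = 9.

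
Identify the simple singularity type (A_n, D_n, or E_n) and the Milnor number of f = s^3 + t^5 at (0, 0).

The Hessian of f at 0 has rank 0. Corank 2; j^3 = s^3 is a perfect cube, so E-series; the 5-jet and mu = 8 give E_8.

Type E8, Milnor number mu = 8.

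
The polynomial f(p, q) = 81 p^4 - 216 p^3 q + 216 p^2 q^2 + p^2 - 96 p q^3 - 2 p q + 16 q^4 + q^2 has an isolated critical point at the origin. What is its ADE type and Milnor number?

The Hessian of f at 0 has rank 1. Corank 1: A-series; mu = 3 gives A_3.

Type A_3, Milnor number mu = 3.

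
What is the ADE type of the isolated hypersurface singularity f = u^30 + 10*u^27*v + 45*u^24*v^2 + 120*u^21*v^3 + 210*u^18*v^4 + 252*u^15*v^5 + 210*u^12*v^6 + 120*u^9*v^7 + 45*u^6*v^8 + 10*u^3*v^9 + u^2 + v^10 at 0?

A_{9}

The Hessian of f at 0 has rank 1. Corank 1: A-series; mu = 9 gives A_9.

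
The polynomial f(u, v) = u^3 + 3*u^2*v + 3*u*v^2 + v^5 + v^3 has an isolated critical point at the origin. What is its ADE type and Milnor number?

Type E_{8}, Milnor number mu = 8.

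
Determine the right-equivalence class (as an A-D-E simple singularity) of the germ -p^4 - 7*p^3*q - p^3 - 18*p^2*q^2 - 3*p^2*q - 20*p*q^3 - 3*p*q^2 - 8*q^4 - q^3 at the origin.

E_{7}

The Hessian of f at 0 is [[0, 0], [0, 0]] with rank 0, so corank 2. A Groebner basis of the Jacobian ideal J(f) in C{p,q} is {3*p^2 + 6*p*q + q^4 + q^3 + 3*q^2, p^3 + 9*p^2 + 18*p*q + 4*q^3 + 9*q^2, p^2*q - 5*p^2 - 10*p*q - 8*q^3/3 - 5*q^2, 2*p^2 + p*q^2 + 4*p*q + 5*q^3/3 + 2*q^2}; counting standard monomials gives mu = 7. Corank 2; j^3 = -(p + q)^3 is a perfect cube, so E-series; the 4-jet and mu = 7 give E_7.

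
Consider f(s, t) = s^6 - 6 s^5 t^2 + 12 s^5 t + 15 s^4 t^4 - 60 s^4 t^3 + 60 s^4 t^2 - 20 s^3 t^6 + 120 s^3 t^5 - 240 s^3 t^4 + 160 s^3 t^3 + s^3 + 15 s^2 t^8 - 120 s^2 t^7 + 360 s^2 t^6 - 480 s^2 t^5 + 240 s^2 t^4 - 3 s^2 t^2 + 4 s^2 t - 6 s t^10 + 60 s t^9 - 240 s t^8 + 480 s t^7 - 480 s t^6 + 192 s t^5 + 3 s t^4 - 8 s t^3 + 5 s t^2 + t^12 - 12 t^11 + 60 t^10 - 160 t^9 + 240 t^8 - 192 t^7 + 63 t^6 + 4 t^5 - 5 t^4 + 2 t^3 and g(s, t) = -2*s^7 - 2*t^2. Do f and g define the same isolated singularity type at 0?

No.

The Hessian of f at 0 has rank 0. Corank 2; j^3 = (s + t)^2*(s + 2*t) has shape L^2 M (L != M), so D-series; mu = 7 gives D_7. The Hessian of g at 0 has rank 1. Corank 1: A-series; mu = 6 gives A_6. f is D_7 but g is A_6, hence not right-equivalent.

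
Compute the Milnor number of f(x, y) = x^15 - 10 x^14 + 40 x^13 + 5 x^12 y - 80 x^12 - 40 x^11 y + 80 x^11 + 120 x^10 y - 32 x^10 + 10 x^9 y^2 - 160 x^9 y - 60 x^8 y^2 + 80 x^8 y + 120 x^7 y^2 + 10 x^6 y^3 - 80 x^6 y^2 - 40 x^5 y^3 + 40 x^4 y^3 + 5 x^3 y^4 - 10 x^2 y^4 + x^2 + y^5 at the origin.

4

The Hessian of f at 0 is [[2, 0], [0, 0]] with rank 1, so corank 1. A Groebner basis of the Jacobian ideal J(f) in C{x,y} is {y^4, x}; counting standard monomials gives mu = 4. Corank 1: A-series; mu = 4 gives A_4.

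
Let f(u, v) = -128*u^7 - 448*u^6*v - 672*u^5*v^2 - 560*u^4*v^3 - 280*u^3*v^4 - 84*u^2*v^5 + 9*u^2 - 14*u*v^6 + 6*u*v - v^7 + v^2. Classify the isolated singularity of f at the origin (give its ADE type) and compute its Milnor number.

Type A_{6}, Milnor number mu = 6.

The Hessian of f at 0 has rank 1. Corank 1: A-series; mu = 6 gives A_6.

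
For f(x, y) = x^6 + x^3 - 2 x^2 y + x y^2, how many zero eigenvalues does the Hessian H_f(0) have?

2

Hessian at 0 has rank 0.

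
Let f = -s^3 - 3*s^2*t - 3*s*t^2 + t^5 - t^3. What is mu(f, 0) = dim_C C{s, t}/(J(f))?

8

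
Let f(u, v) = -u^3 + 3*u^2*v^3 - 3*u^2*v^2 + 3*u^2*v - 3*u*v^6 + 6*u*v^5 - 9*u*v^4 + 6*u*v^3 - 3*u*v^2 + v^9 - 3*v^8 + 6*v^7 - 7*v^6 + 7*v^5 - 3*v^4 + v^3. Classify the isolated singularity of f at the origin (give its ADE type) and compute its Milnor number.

The Hessian of f at 0 has rank 0. Corank 2; j^3 = -(u - v)^3 is a perfect cube, so E-series; the 5-jet and mu = 8 give E_8.

Type E_8, Milnor number mu = 8.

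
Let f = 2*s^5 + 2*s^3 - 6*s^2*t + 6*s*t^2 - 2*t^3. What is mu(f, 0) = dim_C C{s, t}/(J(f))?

8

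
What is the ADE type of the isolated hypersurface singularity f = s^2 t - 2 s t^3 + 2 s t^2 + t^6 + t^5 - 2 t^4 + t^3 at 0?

The Hessian of f at 0 has rank 0. Corank 2; j^3 = t*(s + t)^2 has shape L^2 M (L != M), so D-series; mu = 7 gives D_7.

D7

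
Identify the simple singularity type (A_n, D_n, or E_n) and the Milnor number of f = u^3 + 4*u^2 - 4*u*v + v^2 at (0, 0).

Type A2, Milnor number mu = 2.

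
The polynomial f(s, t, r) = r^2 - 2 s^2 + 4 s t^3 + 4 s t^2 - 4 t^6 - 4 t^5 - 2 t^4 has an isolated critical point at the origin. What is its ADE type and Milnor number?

The Hessian of f at 0 is [[-4, 0, 0], [0, 0, 0], [0, 0, 2]] with rank 2, so corank 1. A Groebner basis of the Jacobian ideal J(f) in C{s,t,r} is {s*t^2 - s*t + s - t^2, -s + t^3 + t^2, s^2 - s*t + s - t^2, r}; counting standard monomials gives mu = 5. Corank 1: A-series; mu = 5 gives A_5.

Type A5, Milnor number mu = 5.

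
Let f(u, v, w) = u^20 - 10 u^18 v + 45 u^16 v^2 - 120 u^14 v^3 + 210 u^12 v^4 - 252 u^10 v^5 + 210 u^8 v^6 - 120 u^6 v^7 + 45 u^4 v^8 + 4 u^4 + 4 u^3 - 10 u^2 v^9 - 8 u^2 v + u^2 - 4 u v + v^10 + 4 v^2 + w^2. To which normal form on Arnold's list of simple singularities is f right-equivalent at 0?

A9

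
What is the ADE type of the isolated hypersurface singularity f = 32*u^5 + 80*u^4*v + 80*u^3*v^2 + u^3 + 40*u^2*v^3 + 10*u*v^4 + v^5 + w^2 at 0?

E_8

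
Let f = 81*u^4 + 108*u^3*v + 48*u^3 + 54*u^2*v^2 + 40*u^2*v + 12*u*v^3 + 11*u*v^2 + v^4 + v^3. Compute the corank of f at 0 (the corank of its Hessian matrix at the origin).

2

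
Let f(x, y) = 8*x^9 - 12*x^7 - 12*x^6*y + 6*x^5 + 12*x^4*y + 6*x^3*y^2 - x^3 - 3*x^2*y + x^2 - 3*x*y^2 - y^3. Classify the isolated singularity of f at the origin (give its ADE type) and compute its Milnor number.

The Hessian of f at 0 has rank 1. Corank 1: A-series; mu = 2 gives A_2.

Type A_{2}, Milnor number mu = 2.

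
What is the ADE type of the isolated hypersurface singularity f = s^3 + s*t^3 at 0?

E_7

The Hessian of f at 0 has rank 0. Corank 2; j^3 = s^3 is a perfect cube, so E-series; the 4-jet and mu = 7 give E_7.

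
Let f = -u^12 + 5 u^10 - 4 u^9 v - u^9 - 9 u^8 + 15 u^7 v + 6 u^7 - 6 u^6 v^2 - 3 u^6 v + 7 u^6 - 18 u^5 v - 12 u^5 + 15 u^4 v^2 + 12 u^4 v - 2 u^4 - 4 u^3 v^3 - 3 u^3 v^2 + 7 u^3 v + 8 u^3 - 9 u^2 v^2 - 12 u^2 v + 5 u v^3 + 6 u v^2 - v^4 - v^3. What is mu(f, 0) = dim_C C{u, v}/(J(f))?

7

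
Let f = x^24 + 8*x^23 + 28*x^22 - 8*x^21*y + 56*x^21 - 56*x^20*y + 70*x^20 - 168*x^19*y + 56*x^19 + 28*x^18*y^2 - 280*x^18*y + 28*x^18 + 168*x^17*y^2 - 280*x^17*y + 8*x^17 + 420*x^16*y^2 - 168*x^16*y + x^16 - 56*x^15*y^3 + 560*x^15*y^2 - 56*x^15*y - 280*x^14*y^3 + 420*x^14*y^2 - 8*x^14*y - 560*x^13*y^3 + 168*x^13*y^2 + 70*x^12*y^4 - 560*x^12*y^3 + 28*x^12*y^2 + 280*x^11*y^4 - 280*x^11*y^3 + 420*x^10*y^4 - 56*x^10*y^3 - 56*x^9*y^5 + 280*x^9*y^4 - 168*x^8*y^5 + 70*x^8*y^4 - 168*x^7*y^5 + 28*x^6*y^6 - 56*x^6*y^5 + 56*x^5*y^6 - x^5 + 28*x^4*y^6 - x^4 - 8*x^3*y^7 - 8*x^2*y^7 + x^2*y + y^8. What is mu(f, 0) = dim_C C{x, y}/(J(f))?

The Hessian of f at 0 has rank 0. Corank 2; j^3 = x^2*y has shape L^2 M (L != M), so D-series; mu = 9 gives D_9.

9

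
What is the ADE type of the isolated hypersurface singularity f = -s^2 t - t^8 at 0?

D_{9}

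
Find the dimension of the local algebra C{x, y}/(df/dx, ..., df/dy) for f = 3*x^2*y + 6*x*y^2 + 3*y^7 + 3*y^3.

8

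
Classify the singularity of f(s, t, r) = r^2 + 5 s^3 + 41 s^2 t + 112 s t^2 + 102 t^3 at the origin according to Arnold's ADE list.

The Hessian of f at 0 is [[0, 0, 0], [0, 0, 0], [0, 0, 2]] with rank 1, so corank 2. A Groebner basis of the Jacobian ideal J(f) in C{s,t,r} is {t^3, s^2 + 2*t^2, s*t + t^2, r}; counting standard monomials gives mu = 4. Corank 2; j^3 = (s + 3*t)*(5*s^2 + 26*s*t + 34*t^2) splits into three distinct lines over C (the quadratic factor has nonzero discriminant), so D_4.

D_4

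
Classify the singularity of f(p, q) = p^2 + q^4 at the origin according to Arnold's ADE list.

A3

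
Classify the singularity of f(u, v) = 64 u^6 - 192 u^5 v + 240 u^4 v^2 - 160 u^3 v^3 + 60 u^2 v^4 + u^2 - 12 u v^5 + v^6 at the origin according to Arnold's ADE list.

The Hessian of f at 0 has rank 1. Corank 1: A-series; mu = 5 gives A_5.

A_5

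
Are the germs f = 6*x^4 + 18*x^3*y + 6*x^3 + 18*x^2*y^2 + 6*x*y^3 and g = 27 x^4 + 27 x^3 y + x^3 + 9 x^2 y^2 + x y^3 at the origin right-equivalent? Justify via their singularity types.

The Hessian of f at 0 is [[0, 0], [0, 0]] with rank 0, so corank 2. A Groebner basis of the Jacobian ideal J(f) in C{x,y} is {3*x^2 + y^4 + y^3, x^3, x^2*y - x^2 - y^3/3, 2*x^2 + x*y^2 + 2*y^3/3}; counting standard monomials gives mu = 7. Corank 2; j^3 = 6*x^3 is a perfect cube, so E-series; the 4-jet and mu = 7 give E_7. The Hessian of g at 0 is [[0, 0], [0, 0]] with rank 0, so corank 2. A Groebner basis of the Jacobian ideal J(g) in C{x,y} is {x^2/3 + y^4 + y^3/9, x^3, x^2*y - x^2/9 - y^3/27, 2*x^2/3 + x*y^2 + 2*y^3/9}; counting standard monomials gives mu = 7. Corank 2; j^3 = x^3 is a perfect cube, so E-series; the 4-jet and mu = 7 give E_7. Both have type E_7, hence right-equivalent.

Yes.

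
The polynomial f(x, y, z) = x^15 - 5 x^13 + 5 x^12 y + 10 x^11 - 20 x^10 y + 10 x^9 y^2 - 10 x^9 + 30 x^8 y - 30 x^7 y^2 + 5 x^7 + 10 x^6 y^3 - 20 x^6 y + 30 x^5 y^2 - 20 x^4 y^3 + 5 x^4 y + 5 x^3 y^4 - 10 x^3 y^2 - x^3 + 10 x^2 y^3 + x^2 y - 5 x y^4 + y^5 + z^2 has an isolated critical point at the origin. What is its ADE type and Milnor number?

The Hessian of f at 0 is [[0, 0, 0], [0, 0, 0], [0, 0, 2]] with rank 1, so corank 2. A Groebner basis of the Jacobian ideal J(f) in C{x,y,z} is {x*y/5 + y^4, x*y^2, x^2 - x*y, z}; counting standard monomials gives mu = 6. Corank 2; j^3 = -x^2*(x - y) has shape L^2 M (L != M), so D-series; mu = 6 gives D_6.

Type D_{6}, Milnor number mu = 6.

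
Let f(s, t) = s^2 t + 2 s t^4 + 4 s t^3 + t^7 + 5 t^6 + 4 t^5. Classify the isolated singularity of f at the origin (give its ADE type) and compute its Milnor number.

Type D7, Milnor number mu = 7.

The Hessian of f at 0 is [[0, 0], [0, 0]] with rank 0, so corank 2. A Groebner basis of the Jacobian ideal J(f) in C{s,t} is {s*t + t^4 + 2*t^3, s^3, s^2*t + 2*s^2 + 8*s*t + 16*t^3, -s^2/2 + s*t^2 - 4*s*t - 8*t^3}; counting standard monomials gives mu = 7. Corank 2; j^3 = s^2*t has shape L^2 M (L != M), so D-series; mu = 7 gives D_7.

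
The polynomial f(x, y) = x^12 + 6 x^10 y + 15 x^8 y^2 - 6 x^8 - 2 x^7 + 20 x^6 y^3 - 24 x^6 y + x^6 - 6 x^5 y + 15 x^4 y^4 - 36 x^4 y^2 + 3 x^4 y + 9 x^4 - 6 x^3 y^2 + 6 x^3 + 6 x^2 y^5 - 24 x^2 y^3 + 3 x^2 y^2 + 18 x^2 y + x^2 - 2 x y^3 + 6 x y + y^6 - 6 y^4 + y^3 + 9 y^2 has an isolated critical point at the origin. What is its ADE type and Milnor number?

Type A_{2}, Milnor number mu = 2.

The Hessian of f at 0 has rank 1. Corank 1: A-series; mu = 2 gives A_2.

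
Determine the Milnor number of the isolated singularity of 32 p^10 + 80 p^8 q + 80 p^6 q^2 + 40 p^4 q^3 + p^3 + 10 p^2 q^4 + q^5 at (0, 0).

8

The Hessian of f at 0 is [[0, 0], [0, 0]] with rank 0, so corank 2. A Groebner basis of the Jacobian ideal J(f) in C{p,q} is {q^4, p^2}; counting standard monomials gives mu = 8. Corank 2; j^3 = p^3 is a perfect cube, so E-series; the 5-jet and mu = 8 give E_8.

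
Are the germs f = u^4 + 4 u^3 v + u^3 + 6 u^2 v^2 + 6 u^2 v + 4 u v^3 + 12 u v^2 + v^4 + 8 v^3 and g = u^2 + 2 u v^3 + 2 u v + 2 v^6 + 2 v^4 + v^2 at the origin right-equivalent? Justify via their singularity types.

No.

The Hessian of f at 0 is [[0, 0], [0, 0]] with rank 0, so corank 2. A Groebner basis of the Jacobian ideal J(f) in C{u,v} is {v^4, u*v^2 + 5*v^3/3, u^2 + 4*u*v + 4*v^2}; counting standard monomials gives mu = 6. Corank 2; j^3 = (u + 2*v)^3 is a perfect cube, so E-series; the 4-jet and mu = 6 give E_6. The Hessian of g at 0 is [[2, 2], [2, 2]] with rank 1, so corank 1. A Groebner basis of the Jacobian ideal J(g) in C{u,v} is {u*v^2 - u - v, u + v^3 + v, u^2 + 2*u*v + v^2}; counting standard monomials gives mu = 5. Corank 1: A-series; mu = 5 gives A_5. f is E_6 but g is A_5, hence not right-equivalent.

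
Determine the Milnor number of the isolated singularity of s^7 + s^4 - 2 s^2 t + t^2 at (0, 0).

The Hessian of f at 0 is [[0, 0], [0, 2]] with rank 1, so corank 1. A Groebner basis of the Jacobian ideal J(f) in C{s,t} is {t^3, s^2 - t}; counting standard monomials gives mu = 6. Corank 1: A-series; mu = 6 gives A_6.

6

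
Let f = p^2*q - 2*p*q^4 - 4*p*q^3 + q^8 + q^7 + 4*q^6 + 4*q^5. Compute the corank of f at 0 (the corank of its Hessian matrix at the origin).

Hessian at 0 has rank 0.

2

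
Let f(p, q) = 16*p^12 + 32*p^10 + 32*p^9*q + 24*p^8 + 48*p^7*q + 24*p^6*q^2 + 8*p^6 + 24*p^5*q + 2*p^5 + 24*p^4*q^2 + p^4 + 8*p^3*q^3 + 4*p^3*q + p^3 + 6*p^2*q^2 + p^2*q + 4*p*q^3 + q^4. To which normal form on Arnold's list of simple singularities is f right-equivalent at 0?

The Hessian of f at 0 is [[0, 0], [0, 0]] with rank 0, so corank 2. A Groebner basis of the Jacobian ideal J(f) in C{p,q} is {p*q^2, -p*q/4 + q^3, p^2 + p*q}; counting standard monomials gives mu = 5. Corank 2; j^3 = p^2*(p + q) has shape L^2 M (L != M), so D-series; mu = 5 gives D_5.

D5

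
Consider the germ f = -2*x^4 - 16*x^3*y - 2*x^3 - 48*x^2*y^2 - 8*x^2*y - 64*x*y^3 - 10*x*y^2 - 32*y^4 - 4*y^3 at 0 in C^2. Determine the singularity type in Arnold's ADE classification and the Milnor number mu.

Type D_{5}, Milnor number mu = 5.

The Hessian of f at 0 has rank 0. Corank 2; j^3 = -2*(x + y)^2*(x + 2*y) has shape L^2 M (L != M), so D-series; mu = 5 gives D_5.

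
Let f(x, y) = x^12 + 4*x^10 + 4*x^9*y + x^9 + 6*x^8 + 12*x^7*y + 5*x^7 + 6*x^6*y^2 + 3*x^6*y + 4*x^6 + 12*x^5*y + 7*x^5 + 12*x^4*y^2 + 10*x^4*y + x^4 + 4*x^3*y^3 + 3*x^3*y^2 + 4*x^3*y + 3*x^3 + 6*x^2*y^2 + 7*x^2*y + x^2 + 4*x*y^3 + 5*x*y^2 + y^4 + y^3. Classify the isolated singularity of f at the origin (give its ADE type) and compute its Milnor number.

Type A_2, Milnor number mu = 2.

The Hessian of f at 0 is [[2, 0], [0, 0]] with rank 1, so corank 1. A Groebner basis of the Jacobian ideal J(f) in C{x,y} is {y^2, x}; counting standard monomials gives mu = 2. Corank 1: A-series; mu = 2 gives A_2.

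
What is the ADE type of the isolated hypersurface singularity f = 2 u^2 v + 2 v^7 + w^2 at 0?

D8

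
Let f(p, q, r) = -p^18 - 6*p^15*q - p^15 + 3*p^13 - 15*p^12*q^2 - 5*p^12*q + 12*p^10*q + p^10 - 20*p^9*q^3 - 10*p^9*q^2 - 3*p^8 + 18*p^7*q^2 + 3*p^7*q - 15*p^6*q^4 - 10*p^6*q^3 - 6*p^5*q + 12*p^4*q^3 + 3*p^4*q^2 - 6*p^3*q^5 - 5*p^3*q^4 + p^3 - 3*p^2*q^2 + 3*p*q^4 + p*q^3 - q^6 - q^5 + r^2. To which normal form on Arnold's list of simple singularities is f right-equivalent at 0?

The Hessian of f at 0 is [[0, 0, 0], [0, 0, 0], [0, 0, 2]] with rank 1, so corank 2. A Groebner basis of the Jacobian ideal J(f) in C{p,q,r} is {-p^2 + q^4 - q^3/3, p^3, p^2*q + p^2/3 + q^3/9, -p^2 + p*q^2 - q^3/3, r}; counting standard monomials gives mu = 7. Corank 2; j^3 = p^3 is a perfect cube, so E-series; the 4-jet and mu = 7 give E_7.

E7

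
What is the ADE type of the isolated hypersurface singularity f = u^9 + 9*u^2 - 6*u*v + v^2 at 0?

A_8

The Hessian of f at 0 has rank 1. Corank 1: A-series; mu = 8 gives A_8.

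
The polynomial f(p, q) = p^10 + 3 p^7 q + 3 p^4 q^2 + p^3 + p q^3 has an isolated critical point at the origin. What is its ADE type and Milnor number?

Type E_{7}, Milnor number mu = 7.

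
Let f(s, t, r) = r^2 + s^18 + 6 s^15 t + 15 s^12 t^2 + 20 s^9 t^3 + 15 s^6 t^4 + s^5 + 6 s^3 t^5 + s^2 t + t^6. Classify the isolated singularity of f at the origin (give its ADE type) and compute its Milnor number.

The Hessian of f at 0 is [[0, 0, 0], [0, 0, 0], [0, 0, 2]] with rank 1, so corank 2. A Groebner basis of the Jacobian ideal J(f) in C{s,t,r} is {s^2/6 + t^5, s^3, s*t, r}; counting standard monomials gives mu = 7. Corank 2; j^3 = s^2*t has shape L^2 M (L != M), so D-series; mu = 7 gives D_7.

Type D_{7}, Milnor number mu = 7.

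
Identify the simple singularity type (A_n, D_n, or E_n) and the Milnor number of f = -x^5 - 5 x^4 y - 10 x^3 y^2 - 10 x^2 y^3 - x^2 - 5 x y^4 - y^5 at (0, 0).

The Hessian of f at 0 has rank 1. Corank 1: A-series; mu = 4 gives A_4.

Type A4, Milnor number mu = 4.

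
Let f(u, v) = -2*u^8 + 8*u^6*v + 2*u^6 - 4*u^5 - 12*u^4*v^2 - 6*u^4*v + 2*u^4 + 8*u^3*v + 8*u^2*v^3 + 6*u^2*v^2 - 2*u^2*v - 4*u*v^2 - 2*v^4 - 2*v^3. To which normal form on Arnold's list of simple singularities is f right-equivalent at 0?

The Hessian of f at 0 is [[0, 0], [0, 0]] with rank 0, so corank 2. A Groebner basis of the Jacobian ideal J(f) in C{u,v} is {u*v^2 + u*v + v^2, -u*v + v^3 - v^2, u^2 + 6*u*v + 5*v^2}; counting standard monomials gives mu = 5. Corank 2; j^3 = -2*v*(u + v)^2 has shape L^2 M (L != M), so D-series; mu = 5 gives D_5.

D5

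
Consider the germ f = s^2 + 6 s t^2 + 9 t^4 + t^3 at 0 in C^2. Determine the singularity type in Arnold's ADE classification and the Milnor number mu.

The Hessian of f at 0 has rank 1. Corank 1: A-series; mu = 2 gives A_2.

Type A_{2}, Milnor number mu = 2.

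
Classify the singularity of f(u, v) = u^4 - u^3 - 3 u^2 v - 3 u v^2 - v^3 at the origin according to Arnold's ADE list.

The Hessian of f at 0 is [[0, 0], [0, 0]] with rank 0, so corank 2. A Groebner basis of the Jacobian ideal J(f) in C{u,v} is {v^4, u*v^2 + 2*v^3/3, u^2 + 2*u*v + v^2}; counting standard monomials gives mu = 6. Corank 2; j^3 = -(u + v)^3 is a perfect cube, so E-series; the 4-jet and mu = 6 give E_6.

E6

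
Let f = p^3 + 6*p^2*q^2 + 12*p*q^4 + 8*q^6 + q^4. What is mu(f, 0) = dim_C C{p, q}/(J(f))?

6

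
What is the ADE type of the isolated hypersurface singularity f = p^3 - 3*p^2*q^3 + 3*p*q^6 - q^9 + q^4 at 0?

E_{6}

The Hessian of f at 0 has rank 0. Corank 2; j^3 = p^3 is a perfect cube, so E-series; the 4-jet and mu = 6 give E_6.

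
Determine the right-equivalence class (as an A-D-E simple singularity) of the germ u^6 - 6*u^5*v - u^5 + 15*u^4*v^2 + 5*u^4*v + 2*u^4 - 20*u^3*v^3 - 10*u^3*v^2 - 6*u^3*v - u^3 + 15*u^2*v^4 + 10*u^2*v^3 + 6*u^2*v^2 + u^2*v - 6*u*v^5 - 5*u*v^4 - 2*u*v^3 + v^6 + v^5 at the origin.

D_7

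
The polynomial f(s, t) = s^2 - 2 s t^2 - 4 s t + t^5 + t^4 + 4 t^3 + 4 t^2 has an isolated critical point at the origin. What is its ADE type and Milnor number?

The Hessian of f at 0 has rank 1. Corank 1: A-series; mu = 4 gives A_4.

Type A_{4}, Milnor number mu = 4.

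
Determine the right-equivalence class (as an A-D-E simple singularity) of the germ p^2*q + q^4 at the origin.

The Hessian of f at 0 is [[0, 0], [0, 0]] with rank 0, so corank 2. A Groebner basis of the Jacobian ideal J(f) in C{p,q} is {p^3, p^2/4 + q^3, p*q}; counting standard monomials gives mu = 5. Corank 2; j^3 = p^2*q has shape L^2 M (L != M), so D-series; mu = 5 gives D_5.

D5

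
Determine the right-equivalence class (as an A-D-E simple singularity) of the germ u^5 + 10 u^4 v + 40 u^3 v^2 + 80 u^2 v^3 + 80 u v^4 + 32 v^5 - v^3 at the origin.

E_{8}

The Hessian of f at 0 has rank 0. Corank 2; j^3 = -v^3 is a perfect cube, so E-series; the 5-jet and mu = 8 give E_8.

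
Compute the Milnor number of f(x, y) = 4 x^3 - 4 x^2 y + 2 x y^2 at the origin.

The Hessian of f at 0 is [[0, 0], [0, 0]] with rank 0, so corank 2. A Groebner basis of the Jacobian ideal J(f) in C{x,y} is {y^3, x^2 + y^2/2, x*y + y^2/2}; counting standard monomials gives mu = 4. Corank 2; j^3 = 2*x*(2*x^2 - 2*x*y + y^2) splits into three distinct lines over C (the quadratic factor has nonzero discriminant), so D_4.

4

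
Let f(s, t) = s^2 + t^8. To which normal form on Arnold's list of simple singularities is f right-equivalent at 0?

The Hessian of f at 0 has rank 1. Corank 1: A-series; mu = 7 gives A_7.

A_{7}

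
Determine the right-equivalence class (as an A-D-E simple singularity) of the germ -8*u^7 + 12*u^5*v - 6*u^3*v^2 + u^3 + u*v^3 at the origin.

The Hessian of f at 0 has rank 0. Corank 2; j^3 = u^3 is a perfect cube, so E-series; the 4-jet and mu = 7 give E_7.

E_{7}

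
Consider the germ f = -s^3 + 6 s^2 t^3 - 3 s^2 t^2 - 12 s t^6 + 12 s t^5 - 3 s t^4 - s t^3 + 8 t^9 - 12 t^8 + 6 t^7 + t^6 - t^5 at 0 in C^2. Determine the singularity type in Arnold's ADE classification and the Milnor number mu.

The Hessian of f at 0 has rank 0. Corank 2; j^3 = -s^3 is a perfect cube, so E-series; the 4-jet and mu = 7 give E_7.

Type E7, Milnor number mu = 7.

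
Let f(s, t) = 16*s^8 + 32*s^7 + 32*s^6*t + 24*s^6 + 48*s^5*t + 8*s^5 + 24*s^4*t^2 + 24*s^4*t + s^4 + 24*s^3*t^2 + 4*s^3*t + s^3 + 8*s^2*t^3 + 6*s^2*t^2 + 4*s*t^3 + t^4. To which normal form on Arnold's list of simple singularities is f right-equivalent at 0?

E_6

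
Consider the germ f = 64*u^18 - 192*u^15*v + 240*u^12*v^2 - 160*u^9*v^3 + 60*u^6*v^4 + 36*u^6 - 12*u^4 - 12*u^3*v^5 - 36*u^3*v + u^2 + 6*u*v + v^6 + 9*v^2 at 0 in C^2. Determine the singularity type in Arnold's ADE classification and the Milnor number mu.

The Hessian of f at 0 has rank 1. Corank 1: A-series; mu = 5 gives A_5.

Type A_{5}, Milnor number mu = 5.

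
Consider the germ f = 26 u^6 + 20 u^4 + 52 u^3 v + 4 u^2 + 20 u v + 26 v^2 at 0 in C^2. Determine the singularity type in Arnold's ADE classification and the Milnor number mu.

Type A_{1}, Milnor number mu = 1.

The Hessian of f at 0 has rank 2. Corank 0: nondegenerate Morse point, so A_1.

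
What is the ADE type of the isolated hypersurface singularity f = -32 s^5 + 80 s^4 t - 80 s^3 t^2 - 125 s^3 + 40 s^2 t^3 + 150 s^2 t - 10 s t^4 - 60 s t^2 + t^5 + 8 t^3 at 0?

The Hessian of f at 0 is [[0, 0], [0, 0]] with rank 0, so corank 2. A Groebner basis of the Jacobian ideal J(f) in C{s,t} is {t^5, s*t^3 - 17*t^4/40, s^2 - 4*s*t/5 + 4*t^2/25}; counting standard monomials gives mu = 8. Corank 2; j^3 = -(5*s - 2*t)^3 is a perfect cube, so E-series; the 5-jet and mu = 8 give E_8.

E_{8}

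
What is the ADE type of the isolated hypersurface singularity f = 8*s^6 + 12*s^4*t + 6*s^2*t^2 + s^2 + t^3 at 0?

A_{2}

The Hessian of f at 0 is [[2, 0], [0, 0]] with rank 1, so corank 1. A Groebner basis of the Jacobian ideal J(f) in C{s,t} is {t^2, s}; counting standard monomials gives mu = 2. Corank 1: A-series; mu = 2 gives A_2.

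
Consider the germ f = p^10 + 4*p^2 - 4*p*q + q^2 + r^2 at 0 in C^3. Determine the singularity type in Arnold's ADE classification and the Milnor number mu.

Type A_{9}, Milnor number mu = 9.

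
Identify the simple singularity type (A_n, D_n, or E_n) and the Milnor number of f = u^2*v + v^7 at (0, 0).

Type D_{8}, Milnor number mu = 8.

The Hessian of f at 0 has rank 0. Corank 2; j^3 = u^2*v has shape L^2 M (L != M), so D-series; mu = 8 gives D_8.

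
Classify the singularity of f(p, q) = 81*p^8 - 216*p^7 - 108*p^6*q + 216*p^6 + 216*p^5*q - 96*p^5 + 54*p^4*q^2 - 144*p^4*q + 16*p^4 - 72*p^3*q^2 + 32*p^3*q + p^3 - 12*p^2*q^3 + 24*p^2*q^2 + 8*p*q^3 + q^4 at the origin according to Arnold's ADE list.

E6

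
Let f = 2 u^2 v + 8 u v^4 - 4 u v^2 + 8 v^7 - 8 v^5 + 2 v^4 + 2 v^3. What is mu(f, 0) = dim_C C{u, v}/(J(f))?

The Hessian of f at 0 has rank 0. Corank 2; j^3 = 2*v*(u - v)^2 has shape L^2 M (L != M), so D-series; mu = 5 gives D_5.

5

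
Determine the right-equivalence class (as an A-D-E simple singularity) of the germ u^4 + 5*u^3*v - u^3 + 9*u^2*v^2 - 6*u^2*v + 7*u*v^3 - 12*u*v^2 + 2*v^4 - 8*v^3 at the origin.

E_7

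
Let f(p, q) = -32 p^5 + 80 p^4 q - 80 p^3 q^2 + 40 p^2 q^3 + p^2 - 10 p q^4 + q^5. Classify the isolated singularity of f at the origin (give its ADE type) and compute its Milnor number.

The Hessian of f at 0 has rank 1. Corank 1: A-series; mu = 4 gives A_4.

Type A4, Milnor number mu = 4.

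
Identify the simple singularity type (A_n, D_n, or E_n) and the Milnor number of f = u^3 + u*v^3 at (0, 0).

Type E_7, Milnor number mu = 7.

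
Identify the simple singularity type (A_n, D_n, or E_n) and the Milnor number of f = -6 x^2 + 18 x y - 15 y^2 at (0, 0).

Type A_1, Milnor number mu = 1.

The Hessian of f at 0 is [[-12, 18], [18, -30]] with rank 2, so corank 0. A Groebner basis of the Jacobian ideal J(f) in C{x,y} is {x, y}; counting standard monomials gives mu = 1. Corank 0: nondegenerate Morse point, so A_1.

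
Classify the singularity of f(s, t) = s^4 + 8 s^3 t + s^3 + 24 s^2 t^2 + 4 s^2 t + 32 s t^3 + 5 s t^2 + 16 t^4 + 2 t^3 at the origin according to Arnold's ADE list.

D_{5}

The Hessian of f at 0 is [[0, 0], [0, 0]] with rank 0, so corank 2. A Groebner basis of the Jacobian ideal J(f) in C{s,t} is {s*t^2 + s*t/4 + t^2/4, -s*t/4 + t^3 - t^2/4, s^2 + 3*s*t + 2*t^2}; counting standard monomials gives mu = 5. Corank 2; j^3 = (s + t)^2*(s + 2*t) has shape L^2 M (L != M), so D-series; mu = 5 gives D_5.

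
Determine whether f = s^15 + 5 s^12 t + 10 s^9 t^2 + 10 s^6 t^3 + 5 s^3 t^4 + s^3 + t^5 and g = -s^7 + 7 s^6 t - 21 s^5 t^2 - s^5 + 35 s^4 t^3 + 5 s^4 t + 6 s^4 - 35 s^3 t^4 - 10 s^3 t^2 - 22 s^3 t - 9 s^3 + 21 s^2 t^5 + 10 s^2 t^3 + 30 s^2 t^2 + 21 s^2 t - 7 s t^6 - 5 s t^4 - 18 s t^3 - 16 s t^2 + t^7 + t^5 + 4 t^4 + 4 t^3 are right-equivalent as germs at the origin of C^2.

The Hessian of f at 0 has rank 0. Corank 2; j^3 = s^3 is a perfect cube, so E-series; the 5-jet and mu = 8 give E_8. The Hessian of g at 0 has rank 0. Corank 2; j^3 = -(s - t)*(3*s - 2*t)^2 has shape L^2 M (L != M), so D-series; mu = 8 gives D_8. f is E_8 but g is D_8, hence not right-equivalent.

No.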